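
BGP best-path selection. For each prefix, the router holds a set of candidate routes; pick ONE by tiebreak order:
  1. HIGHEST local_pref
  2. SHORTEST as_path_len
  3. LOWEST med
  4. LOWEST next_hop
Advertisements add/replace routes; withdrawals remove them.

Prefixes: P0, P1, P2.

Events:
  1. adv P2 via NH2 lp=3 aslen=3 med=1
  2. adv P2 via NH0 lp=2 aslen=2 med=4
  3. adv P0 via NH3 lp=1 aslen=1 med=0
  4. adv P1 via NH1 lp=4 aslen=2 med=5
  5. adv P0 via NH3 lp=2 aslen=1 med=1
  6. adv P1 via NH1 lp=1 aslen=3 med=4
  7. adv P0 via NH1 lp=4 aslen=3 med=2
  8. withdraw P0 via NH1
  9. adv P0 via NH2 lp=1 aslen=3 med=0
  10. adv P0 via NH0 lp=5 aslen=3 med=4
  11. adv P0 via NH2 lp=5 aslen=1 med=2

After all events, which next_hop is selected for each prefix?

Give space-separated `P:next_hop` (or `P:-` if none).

Op 1: best P0=- P1=- P2=NH2
Op 2: best P0=- P1=- P2=NH2
Op 3: best P0=NH3 P1=- P2=NH2
Op 4: best P0=NH3 P1=NH1 P2=NH2
Op 5: best P0=NH3 P1=NH1 P2=NH2
Op 6: best P0=NH3 P1=NH1 P2=NH2
Op 7: best P0=NH1 P1=NH1 P2=NH2
Op 8: best P0=NH3 P1=NH1 P2=NH2
Op 9: best P0=NH3 P1=NH1 P2=NH2
Op 10: best P0=NH0 P1=NH1 P2=NH2
Op 11: best P0=NH2 P1=NH1 P2=NH2

Answer: P0:NH2 P1:NH1 P2:NH2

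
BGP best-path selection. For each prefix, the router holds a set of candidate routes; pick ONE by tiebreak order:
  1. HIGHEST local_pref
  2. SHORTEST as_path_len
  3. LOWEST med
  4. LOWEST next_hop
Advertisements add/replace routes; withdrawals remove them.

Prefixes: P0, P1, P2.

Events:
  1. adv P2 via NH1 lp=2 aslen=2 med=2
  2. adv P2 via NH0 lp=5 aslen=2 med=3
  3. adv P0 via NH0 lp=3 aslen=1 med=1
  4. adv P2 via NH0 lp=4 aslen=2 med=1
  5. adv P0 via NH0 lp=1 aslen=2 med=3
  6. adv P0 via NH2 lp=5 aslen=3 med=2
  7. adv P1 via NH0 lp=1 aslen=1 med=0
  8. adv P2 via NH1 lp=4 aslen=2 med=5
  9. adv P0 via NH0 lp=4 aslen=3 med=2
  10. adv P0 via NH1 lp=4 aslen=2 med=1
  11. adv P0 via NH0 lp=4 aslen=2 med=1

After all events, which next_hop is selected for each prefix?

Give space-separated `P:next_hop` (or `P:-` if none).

Op 1: best P0=- P1=- P2=NH1
Op 2: best P0=- P1=- P2=NH0
Op 3: best P0=NH0 P1=- P2=NH0
Op 4: best P0=NH0 P1=- P2=NH0
Op 5: best P0=NH0 P1=- P2=NH0
Op 6: best P0=NH2 P1=- P2=NH0
Op 7: best P0=NH2 P1=NH0 P2=NH0
Op 8: best P0=NH2 P1=NH0 P2=NH0
Op 9: best P0=NH2 P1=NH0 P2=NH0
Op 10: best P0=NH2 P1=NH0 P2=NH0
Op 11: best P0=NH2 P1=NH0 P2=NH0

Answer: P0:NH2 P1:NH0 P2:NH0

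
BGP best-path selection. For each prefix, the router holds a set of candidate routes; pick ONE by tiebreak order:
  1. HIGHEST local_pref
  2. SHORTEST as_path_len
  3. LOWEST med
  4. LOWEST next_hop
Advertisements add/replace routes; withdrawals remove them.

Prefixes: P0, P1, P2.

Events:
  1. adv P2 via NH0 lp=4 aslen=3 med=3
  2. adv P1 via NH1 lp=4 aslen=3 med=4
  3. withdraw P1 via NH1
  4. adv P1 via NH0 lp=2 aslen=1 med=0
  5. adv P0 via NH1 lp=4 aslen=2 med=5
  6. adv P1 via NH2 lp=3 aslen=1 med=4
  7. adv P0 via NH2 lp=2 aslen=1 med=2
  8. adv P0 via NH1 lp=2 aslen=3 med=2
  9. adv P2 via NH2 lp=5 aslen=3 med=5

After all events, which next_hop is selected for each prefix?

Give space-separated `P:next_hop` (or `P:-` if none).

Answer: P0:NH2 P1:NH2 P2:NH2

Derivation:
Op 1: best P0=- P1=- P2=NH0
Op 2: best P0=- P1=NH1 P2=NH0
Op 3: best P0=- P1=- P2=NH0
Op 4: best P0=- P1=NH0 P2=NH0
Op 5: best P0=NH1 P1=NH0 P2=NH0
Op 6: best P0=NH1 P1=NH2 P2=NH0
Op 7: best P0=NH1 P1=NH2 P2=NH0
Op 8: best P0=NH2 P1=NH2 P2=NH0
Op 9: best P0=NH2 P1=NH2 P2=NH2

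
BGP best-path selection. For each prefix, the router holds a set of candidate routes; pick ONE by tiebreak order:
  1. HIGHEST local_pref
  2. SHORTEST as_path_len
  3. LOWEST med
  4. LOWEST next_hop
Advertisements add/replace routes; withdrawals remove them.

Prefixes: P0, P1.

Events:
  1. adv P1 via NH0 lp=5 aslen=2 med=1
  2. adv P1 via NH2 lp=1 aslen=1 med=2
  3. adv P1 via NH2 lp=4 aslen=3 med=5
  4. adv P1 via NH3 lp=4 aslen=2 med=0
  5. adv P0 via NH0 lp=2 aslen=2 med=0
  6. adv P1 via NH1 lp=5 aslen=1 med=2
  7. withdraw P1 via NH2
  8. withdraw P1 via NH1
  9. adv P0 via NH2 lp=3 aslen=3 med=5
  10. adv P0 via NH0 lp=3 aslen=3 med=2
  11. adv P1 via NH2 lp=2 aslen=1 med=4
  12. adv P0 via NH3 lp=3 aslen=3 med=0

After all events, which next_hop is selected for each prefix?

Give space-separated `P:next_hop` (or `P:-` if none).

Answer: P0:NH3 P1:NH0

Derivation:
Op 1: best P0=- P1=NH0
Op 2: best P0=- P1=NH0
Op 3: best P0=- P1=NH0
Op 4: best P0=- P1=NH0
Op 5: best P0=NH0 P1=NH0
Op 6: best P0=NH0 P1=NH1
Op 7: best P0=NH0 P1=NH1
Op 8: best P0=NH0 P1=NH0
Op 9: best P0=NH2 P1=NH0
Op 10: best P0=NH0 P1=NH0
Op 11: best P0=NH0 P1=NH0
Op 12: best P0=NH3 P1=NH0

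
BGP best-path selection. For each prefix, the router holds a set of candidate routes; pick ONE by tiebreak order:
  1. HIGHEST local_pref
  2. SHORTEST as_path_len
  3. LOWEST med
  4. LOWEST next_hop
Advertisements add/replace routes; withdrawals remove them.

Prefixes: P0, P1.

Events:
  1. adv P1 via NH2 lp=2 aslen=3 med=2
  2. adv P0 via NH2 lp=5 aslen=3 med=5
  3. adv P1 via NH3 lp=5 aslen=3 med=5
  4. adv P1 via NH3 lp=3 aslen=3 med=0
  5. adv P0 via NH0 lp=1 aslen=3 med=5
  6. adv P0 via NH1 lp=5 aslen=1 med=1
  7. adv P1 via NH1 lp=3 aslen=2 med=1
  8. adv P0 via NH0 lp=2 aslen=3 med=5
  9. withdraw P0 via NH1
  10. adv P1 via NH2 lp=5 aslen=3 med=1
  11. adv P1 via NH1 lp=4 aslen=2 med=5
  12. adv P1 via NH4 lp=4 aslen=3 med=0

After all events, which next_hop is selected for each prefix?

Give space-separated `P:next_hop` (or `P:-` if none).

Answer: P0:NH2 P1:NH2

Derivation:
Op 1: best P0=- P1=NH2
Op 2: best P0=NH2 P1=NH2
Op 3: best P0=NH2 P1=NH3
Op 4: best P0=NH2 P1=NH3
Op 5: best P0=NH2 P1=NH3
Op 6: best P0=NH1 P1=NH3
Op 7: best P0=NH1 P1=NH1
Op 8: best P0=NH1 P1=NH1
Op 9: best P0=NH2 P1=NH1
Op 10: best P0=NH2 P1=NH2
Op 11: best P0=NH2 P1=NH2
Op 12: best P0=NH2 P1=NH2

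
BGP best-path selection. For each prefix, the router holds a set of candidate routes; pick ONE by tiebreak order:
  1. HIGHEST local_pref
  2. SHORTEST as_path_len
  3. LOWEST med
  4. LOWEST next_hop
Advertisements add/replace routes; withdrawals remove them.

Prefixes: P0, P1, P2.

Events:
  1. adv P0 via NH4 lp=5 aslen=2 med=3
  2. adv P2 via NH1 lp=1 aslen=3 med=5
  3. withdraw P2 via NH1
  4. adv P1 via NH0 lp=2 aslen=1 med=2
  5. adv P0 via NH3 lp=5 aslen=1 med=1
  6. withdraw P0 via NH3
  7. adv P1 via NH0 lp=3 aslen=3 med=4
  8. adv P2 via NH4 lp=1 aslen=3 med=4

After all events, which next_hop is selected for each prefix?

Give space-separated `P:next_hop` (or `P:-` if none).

Answer: P0:NH4 P1:NH0 P2:NH4

Derivation:
Op 1: best P0=NH4 P1=- P2=-
Op 2: best P0=NH4 P1=- P2=NH1
Op 3: best P0=NH4 P1=- P2=-
Op 4: best P0=NH4 P1=NH0 P2=-
Op 5: best P0=NH3 P1=NH0 P2=-
Op 6: best P0=NH4 P1=NH0 P2=-
Op 7: best P0=NH4 P1=NH0 P2=-
Op 8: best P0=NH4 P1=NH0 P2=NH4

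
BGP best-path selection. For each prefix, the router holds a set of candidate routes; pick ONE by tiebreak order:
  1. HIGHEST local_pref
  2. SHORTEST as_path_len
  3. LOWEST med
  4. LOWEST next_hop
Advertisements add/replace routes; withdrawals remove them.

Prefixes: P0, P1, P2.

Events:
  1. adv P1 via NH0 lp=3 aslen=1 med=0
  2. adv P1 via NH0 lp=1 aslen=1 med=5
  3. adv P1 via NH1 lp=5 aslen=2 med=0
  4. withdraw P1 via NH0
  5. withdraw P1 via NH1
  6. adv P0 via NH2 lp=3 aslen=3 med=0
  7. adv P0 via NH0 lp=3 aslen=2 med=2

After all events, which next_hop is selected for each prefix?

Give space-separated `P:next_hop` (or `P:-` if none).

Op 1: best P0=- P1=NH0 P2=-
Op 2: best P0=- P1=NH0 P2=-
Op 3: best P0=- P1=NH1 P2=-
Op 4: best P0=- P1=NH1 P2=-
Op 5: best P0=- P1=- P2=-
Op 6: best P0=NH2 P1=- P2=-
Op 7: best P0=NH0 P1=- P2=-

Answer: P0:NH0 P1:- P2:-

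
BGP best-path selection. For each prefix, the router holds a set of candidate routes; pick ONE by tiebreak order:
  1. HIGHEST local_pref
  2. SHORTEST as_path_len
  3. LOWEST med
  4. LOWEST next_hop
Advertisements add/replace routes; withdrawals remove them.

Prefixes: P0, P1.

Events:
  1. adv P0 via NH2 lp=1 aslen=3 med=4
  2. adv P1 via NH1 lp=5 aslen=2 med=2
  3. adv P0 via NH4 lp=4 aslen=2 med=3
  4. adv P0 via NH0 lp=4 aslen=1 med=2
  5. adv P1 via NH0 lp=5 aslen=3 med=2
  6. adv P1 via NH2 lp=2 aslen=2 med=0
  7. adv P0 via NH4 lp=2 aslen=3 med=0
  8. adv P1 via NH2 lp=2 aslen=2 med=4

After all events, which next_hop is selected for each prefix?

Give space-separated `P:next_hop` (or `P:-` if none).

Op 1: best P0=NH2 P1=-
Op 2: best P0=NH2 P1=NH1
Op 3: best P0=NH4 P1=NH1
Op 4: best P0=NH0 P1=NH1
Op 5: best P0=NH0 P1=NH1
Op 6: best P0=NH0 P1=NH1
Op 7: best P0=NH0 P1=NH1
Op 8: best P0=NH0 P1=NH1

Answer: P0:NH0 P1:NH1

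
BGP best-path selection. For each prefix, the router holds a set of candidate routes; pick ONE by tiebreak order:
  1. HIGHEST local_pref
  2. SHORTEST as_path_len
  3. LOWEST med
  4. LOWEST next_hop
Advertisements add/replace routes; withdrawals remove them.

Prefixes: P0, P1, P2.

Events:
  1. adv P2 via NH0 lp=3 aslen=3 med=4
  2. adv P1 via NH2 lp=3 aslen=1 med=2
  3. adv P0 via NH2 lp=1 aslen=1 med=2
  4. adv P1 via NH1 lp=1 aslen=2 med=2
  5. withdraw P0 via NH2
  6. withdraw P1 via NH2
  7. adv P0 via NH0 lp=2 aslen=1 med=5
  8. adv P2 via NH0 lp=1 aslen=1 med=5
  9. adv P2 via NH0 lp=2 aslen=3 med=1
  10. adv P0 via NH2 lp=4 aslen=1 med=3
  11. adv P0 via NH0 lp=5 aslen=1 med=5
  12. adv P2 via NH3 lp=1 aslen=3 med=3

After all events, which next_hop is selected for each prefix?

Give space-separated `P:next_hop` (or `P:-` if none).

Answer: P0:NH0 P1:NH1 P2:NH0

Derivation:
Op 1: best P0=- P1=- P2=NH0
Op 2: best P0=- P1=NH2 P2=NH0
Op 3: best P0=NH2 P1=NH2 P2=NH0
Op 4: best P0=NH2 P1=NH2 P2=NH0
Op 5: best P0=- P1=NH2 P2=NH0
Op 6: best P0=- P1=NH1 P2=NH0
Op 7: best P0=NH0 P1=NH1 P2=NH0
Op 8: best P0=NH0 P1=NH1 P2=NH0
Op 9: best P0=NH0 P1=NH1 P2=NH0
Op 10: best P0=NH2 P1=NH1 P2=NH0
Op 11: best P0=NH0 P1=NH1 P2=NH0
Op 12: best P0=NH0 P1=NH1 P2=NH0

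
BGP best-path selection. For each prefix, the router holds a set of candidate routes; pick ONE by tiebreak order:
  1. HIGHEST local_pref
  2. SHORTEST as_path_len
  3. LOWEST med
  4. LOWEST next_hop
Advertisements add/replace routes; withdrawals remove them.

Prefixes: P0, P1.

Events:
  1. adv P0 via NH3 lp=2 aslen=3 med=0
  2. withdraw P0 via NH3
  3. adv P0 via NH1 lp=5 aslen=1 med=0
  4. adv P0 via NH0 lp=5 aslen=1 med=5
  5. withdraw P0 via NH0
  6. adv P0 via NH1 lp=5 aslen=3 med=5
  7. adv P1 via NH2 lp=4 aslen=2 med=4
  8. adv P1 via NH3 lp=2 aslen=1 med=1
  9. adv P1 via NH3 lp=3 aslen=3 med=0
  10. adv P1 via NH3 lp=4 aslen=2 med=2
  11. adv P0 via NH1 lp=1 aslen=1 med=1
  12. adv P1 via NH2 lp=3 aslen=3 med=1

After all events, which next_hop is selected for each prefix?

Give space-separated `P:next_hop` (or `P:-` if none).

Answer: P0:NH1 P1:NH3

Derivation:
Op 1: best P0=NH3 P1=-
Op 2: best P0=- P1=-
Op 3: best P0=NH1 P1=-
Op 4: best P0=NH1 P1=-
Op 5: best P0=NH1 P1=-
Op 6: best P0=NH1 P1=-
Op 7: best P0=NH1 P1=NH2
Op 8: best P0=NH1 P1=NH2
Op 9: best P0=NH1 P1=NH2
Op 10: best P0=NH1 P1=NH3
Op 11: best P0=NH1 P1=NH3
Op 12: best P0=NH1 P1=NH3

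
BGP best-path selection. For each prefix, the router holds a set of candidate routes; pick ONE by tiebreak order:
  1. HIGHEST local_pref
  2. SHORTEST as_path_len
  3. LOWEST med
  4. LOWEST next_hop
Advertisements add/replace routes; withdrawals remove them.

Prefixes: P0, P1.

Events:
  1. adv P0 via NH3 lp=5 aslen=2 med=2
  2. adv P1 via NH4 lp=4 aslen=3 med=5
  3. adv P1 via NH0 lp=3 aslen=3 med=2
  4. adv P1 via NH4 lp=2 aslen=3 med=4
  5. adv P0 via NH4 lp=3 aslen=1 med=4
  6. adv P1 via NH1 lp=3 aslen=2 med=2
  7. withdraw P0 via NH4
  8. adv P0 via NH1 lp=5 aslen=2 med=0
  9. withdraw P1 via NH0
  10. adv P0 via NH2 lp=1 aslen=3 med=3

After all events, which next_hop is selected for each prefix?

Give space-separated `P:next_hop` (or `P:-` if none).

Answer: P0:NH1 P1:NH1

Derivation:
Op 1: best P0=NH3 P1=-
Op 2: best P0=NH3 P1=NH4
Op 3: best P0=NH3 P1=NH4
Op 4: best P0=NH3 P1=NH0
Op 5: best P0=NH3 P1=NH0
Op 6: best P0=NH3 P1=NH1
Op 7: best P0=NH3 P1=NH1
Op 8: best P0=NH1 P1=NH1
Op 9: best P0=NH1 P1=NH1
Op 10: best P0=NH1 P1=NH1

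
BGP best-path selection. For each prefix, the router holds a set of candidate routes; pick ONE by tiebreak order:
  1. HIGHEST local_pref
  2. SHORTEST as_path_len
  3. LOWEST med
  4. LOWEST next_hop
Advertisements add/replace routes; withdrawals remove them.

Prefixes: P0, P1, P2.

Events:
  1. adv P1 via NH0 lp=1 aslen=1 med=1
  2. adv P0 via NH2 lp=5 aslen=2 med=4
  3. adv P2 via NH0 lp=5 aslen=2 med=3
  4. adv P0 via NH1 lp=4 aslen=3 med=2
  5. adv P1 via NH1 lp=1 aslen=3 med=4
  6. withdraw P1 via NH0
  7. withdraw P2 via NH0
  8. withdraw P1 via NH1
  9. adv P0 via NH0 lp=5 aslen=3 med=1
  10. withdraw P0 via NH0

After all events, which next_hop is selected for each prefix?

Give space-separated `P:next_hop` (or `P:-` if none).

Answer: P0:NH2 P1:- P2:-

Derivation:
Op 1: best P0=- P1=NH0 P2=-
Op 2: best P0=NH2 P1=NH0 P2=-
Op 3: best P0=NH2 P1=NH0 P2=NH0
Op 4: best P0=NH2 P1=NH0 P2=NH0
Op 5: best P0=NH2 P1=NH0 P2=NH0
Op 6: best P0=NH2 P1=NH1 P2=NH0
Op 7: best P0=NH2 P1=NH1 P2=-
Op 8: best P0=NH2 P1=- P2=-
Op 9: best P0=NH2 P1=- P2=-
Op 10: best P0=NH2 P1=- P2=-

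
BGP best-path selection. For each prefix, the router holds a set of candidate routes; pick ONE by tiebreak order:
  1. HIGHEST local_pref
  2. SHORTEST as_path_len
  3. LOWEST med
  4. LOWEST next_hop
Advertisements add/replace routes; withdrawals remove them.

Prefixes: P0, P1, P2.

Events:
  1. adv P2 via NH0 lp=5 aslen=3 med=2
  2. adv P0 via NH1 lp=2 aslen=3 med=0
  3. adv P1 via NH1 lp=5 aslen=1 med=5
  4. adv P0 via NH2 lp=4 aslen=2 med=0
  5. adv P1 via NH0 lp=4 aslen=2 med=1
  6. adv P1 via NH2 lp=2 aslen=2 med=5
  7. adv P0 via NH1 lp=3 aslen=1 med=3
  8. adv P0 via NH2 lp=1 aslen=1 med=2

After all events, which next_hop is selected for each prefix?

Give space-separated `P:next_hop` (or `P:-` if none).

Op 1: best P0=- P1=- P2=NH0
Op 2: best P0=NH1 P1=- P2=NH0
Op 3: best P0=NH1 P1=NH1 P2=NH0
Op 4: best P0=NH2 P1=NH1 P2=NH0
Op 5: best P0=NH2 P1=NH1 P2=NH0
Op 6: best P0=NH2 P1=NH1 P2=NH0
Op 7: best P0=NH2 P1=NH1 P2=NH0
Op 8: best P0=NH1 P1=NH1 P2=NH0

Answer: P0:NH1 P1:NH1 P2:NH0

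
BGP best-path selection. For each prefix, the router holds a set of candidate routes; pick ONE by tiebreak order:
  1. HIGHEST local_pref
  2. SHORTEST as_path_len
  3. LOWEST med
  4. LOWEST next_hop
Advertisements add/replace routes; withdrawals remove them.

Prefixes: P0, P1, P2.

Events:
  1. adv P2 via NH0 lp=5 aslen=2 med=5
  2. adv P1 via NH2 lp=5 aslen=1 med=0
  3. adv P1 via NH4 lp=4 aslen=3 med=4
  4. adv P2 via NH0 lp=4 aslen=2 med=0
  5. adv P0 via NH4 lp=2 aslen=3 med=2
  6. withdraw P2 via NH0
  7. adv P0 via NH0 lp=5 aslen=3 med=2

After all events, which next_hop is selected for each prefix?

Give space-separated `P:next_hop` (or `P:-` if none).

Op 1: best P0=- P1=- P2=NH0
Op 2: best P0=- P1=NH2 P2=NH0
Op 3: best P0=- P1=NH2 P2=NH0
Op 4: best P0=- P1=NH2 P2=NH0
Op 5: best P0=NH4 P1=NH2 P2=NH0
Op 6: best P0=NH4 P1=NH2 P2=-
Op 7: best P0=NH0 P1=NH2 P2=-

Answer: P0:NH0 P1:NH2 P2:-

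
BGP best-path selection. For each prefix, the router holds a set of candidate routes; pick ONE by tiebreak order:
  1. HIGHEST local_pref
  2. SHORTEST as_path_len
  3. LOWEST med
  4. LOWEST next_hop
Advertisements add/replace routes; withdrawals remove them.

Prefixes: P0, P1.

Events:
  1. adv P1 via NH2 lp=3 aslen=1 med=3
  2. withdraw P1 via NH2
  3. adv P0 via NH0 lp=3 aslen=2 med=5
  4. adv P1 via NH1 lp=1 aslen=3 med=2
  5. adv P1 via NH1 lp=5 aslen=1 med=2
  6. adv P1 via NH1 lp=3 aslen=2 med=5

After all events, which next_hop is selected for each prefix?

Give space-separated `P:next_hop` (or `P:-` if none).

Answer: P0:NH0 P1:NH1

Derivation:
Op 1: best P0=- P1=NH2
Op 2: best P0=- P1=-
Op 3: best P0=NH0 P1=-
Op 4: best P0=NH0 P1=NH1
Op 5: best P0=NH0 P1=NH1
Op 6: best P0=NH0 P1=NH1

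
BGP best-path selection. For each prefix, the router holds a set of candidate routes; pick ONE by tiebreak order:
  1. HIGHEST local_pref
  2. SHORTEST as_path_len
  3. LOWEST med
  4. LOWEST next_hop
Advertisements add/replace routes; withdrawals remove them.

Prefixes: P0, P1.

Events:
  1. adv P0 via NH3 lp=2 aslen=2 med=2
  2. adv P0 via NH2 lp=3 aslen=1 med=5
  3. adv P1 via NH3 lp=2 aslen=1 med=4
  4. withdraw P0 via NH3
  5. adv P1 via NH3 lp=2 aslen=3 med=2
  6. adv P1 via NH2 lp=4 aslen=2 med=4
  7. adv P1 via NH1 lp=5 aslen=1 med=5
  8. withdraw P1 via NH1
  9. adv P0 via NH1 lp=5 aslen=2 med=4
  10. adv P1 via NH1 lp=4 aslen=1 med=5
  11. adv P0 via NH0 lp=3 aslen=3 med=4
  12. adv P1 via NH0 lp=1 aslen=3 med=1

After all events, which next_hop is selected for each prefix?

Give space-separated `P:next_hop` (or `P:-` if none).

Op 1: best P0=NH3 P1=-
Op 2: best P0=NH2 P1=-
Op 3: best P0=NH2 P1=NH3
Op 4: best P0=NH2 P1=NH3
Op 5: best P0=NH2 P1=NH3
Op 6: best P0=NH2 P1=NH2
Op 7: best P0=NH2 P1=NH1
Op 8: best P0=NH2 P1=NH2
Op 9: best P0=NH1 P1=NH2
Op 10: best P0=NH1 P1=NH1
Op 11: best P0=NH1 P1=NH1
Op 12: best P0=NH1 P1=NH1

Answer: P0:NH1 P1:NH1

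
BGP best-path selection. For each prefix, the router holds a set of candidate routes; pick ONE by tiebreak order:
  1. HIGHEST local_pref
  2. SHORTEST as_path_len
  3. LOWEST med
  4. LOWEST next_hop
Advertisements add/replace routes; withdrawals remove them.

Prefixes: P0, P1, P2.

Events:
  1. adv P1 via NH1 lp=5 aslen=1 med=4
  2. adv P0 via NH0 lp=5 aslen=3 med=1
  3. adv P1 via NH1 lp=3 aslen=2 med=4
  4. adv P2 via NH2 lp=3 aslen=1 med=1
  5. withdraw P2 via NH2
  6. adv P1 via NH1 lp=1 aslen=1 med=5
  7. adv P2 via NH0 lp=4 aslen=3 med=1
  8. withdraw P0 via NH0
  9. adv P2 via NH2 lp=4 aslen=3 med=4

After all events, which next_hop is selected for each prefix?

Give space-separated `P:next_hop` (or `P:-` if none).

Answer: P0:- P1:NH1 P2:NH0

Derivation:
Op 1: best P0=- P1=NH1 P2=-
Op 2: best P0=NH0 P1=NH1 P2=-
Op 3: best P0=NH0 P1=NH1 P2=-
Op 4: best P0=NH0 P1=NH1 P2=NH2
Op 5: best P0=NH0 P1=NH1 P2=-
Op 6: best P0=NH0 P1=NH1 P2=-
Op 7: best P0=NH0 P1=NH1 P2=NH0
Op 8: best P0=- P1=NH1 P2=NH0
Op 9: best P0=- P1=NH1 P2=NH0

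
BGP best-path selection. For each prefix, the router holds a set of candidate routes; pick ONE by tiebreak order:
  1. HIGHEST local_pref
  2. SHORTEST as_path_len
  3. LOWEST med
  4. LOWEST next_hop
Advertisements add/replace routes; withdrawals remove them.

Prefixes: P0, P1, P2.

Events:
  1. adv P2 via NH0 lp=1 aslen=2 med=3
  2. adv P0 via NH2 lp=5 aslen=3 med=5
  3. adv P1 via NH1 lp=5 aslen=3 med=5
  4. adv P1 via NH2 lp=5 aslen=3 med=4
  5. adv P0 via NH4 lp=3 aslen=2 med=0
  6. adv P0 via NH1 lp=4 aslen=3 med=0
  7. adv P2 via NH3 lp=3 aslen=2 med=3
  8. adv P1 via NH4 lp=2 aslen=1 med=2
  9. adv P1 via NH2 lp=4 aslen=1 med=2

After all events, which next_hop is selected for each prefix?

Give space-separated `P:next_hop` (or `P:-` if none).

Answer: P0:NH2 P1:NH1 P2:NH3

Derivation:
Op 1: best P0=- P1=- P2=NH0
Op 2: best P0=NH2 P1=- P2=NH0
Op 3: best P0=NH2 P1=NH1 P2=NH0
Op 4: best P0=NH2 P1=NH2 P2=NH0
Op 5: best P0=NH2 P1=NH2 P2=NH0
Op 6: best P0=NH2 P1=NH2 P2=NH0
Op 7: best P0=NH2 P1=NH2 P2=NH3
Op 8: best P0=NH2 P1=NH2 P2=NH3
Op 9: best P0=NH2 P1=NH1 P2=NH3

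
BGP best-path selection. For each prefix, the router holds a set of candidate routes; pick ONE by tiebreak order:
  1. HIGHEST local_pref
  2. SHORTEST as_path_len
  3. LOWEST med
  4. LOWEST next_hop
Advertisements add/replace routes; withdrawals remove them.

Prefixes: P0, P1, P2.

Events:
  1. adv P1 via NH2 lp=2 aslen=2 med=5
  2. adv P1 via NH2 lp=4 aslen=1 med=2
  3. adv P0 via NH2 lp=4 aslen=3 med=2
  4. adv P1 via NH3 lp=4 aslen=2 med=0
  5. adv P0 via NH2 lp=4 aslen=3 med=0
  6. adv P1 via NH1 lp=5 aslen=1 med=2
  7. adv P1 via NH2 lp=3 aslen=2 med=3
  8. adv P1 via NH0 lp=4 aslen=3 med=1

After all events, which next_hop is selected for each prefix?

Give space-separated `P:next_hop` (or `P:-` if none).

Answer: P0:NH2 P1:NH1 P2:-

Derivation:
Op 1: best P0=- P1=NH2 P2=-
Op 2: best P0=- P1=NH2 P2=-
Op 3: best P0=NH2 P1=NH2 P2=-
Op 4: best P0=NH2 P1=NH2 P2=-
Op 5: best P0=NH2 P1=NH2 P2=-
Op 6: best P0=NH2 P1=NH1 P2=-
Op 7: best P0=NH2 P1=NH1 P2=-
Op 8: best P0=NH2 P1=NH1 P2=-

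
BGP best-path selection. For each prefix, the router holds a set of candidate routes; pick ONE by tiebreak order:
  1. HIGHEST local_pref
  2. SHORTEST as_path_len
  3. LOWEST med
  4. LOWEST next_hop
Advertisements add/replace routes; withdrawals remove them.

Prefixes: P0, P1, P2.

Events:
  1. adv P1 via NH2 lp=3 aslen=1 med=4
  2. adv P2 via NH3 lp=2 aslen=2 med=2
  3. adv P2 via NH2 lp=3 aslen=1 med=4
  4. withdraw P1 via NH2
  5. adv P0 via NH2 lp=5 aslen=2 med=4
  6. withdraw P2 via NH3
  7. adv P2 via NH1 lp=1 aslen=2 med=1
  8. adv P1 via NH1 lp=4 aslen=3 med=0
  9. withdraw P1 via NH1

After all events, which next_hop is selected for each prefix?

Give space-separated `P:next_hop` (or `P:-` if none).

Answer: P0:NH2 P1:- P2:NH2

Derivation:
Op 1: best P0=- P1=NH2 P2=-
Op 2: best P0=- P1=NH2 P2=NH3
Op 3: best P0=- P1=NH2 P2=NH2
Op 4: best P0=- P1=- P2=NH2
Op 5: best P0=NH2 P1=- P2=NH2
Op 6: best P0=NH2 P1=- P2=NH2
Op 7: best P0=NH2 P1=- P2=NH2
Op 8: best P0=NH2 P1=NH1 P2=NH2
Op 9: best P0=NH2 P1=- P2=NH2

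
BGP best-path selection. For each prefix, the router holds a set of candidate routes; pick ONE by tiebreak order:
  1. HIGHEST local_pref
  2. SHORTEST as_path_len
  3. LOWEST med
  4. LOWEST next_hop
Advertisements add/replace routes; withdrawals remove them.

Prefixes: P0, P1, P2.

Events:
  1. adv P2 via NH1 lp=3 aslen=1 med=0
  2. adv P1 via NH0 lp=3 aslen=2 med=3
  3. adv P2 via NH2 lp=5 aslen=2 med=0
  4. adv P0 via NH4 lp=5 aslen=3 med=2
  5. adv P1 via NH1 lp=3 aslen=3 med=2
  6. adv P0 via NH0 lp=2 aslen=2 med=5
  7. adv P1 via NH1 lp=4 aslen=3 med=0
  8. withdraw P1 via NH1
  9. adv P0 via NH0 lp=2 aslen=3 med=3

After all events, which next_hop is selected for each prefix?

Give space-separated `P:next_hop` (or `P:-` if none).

Op 1: best P0=- P1=- P2=NH1
Op 2: best P0=- P1=NH0 P2=NH1
Op 3: best P0=- P1=NH0 P2=NH2
Op 4: best P0=NH4 P1=NH0 P2=NH2
Op 5: best P0=NH4 P1=NH0 P2=NH2
Op 6: best P0=NH4 P1=NH0 P2=NH2
Op 7: best P0=NH4 P1=NH1 P2=NH2
Op 8: best P0=NH4 P1=NH0 P2=NH2
Op 9: best P0=NH4 P1=NH0 P2=NH2

Answer: P0:NH4 P1:NH0 P2:NH2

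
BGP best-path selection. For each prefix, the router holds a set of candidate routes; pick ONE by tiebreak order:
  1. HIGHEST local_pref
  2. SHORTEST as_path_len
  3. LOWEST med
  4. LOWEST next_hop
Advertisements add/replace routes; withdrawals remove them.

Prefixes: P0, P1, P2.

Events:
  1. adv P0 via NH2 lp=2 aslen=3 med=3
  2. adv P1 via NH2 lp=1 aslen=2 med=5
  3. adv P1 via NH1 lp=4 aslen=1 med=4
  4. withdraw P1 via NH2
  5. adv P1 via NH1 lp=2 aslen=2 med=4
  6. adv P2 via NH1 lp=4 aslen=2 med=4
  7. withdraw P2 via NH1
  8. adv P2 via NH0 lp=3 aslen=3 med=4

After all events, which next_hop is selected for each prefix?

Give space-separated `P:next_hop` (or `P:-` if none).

Answer: P0:NH2 P1:NH1 P2:NH0

Derivation:
Op 1: best P0=NH2 P1=- P2=-
Op 2: best P0=NH2 P1=NH2 P2=-
Op 3: best P0=NH2 P1=NH1 P2=-
Op 4: best P0=NH2 P1=NH1 P2=-
Op 5: best P0=NH2 P1=NH1 P2=-
Op 6: best P0=NH2 P1=NH1 P2=NH1
Op 7: best P0=NH2 P1=NH1 P2=-
Op 8: best P0=NH2 P1=NH1 P2=NH0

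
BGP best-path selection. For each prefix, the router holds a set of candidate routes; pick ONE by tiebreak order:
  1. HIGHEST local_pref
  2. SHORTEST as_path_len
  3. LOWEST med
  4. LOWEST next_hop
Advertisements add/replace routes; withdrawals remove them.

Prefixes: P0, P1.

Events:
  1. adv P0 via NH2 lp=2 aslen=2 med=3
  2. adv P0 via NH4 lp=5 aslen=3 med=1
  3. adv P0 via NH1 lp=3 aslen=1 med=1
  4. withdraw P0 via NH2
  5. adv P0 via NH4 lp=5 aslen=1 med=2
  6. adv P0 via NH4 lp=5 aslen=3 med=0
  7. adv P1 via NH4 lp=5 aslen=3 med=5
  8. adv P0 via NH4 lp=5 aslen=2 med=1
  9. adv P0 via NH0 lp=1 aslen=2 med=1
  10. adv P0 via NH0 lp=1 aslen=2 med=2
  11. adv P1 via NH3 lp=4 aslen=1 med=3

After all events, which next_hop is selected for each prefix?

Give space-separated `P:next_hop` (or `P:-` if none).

Op 1: best P0=NH2 P1=-
Op 2: best P0=NH4 P1=-
Op 3: best P0=NH4 P1=-
Op 4: best P0=NH4 P1=-
Op 5: best P0=NH4 P1=-
Op 6: best P0=NH4 P1=-
Op 7: best P0=NH4 P1=NH4
Op 8: best P0=NH4 P1=NH4
Op 9: best P0=NH4 P1=NH4
Op 10: best P0=NH4 P1=NH4
Op 11: best P0=NH4 P1=NH4

Answer: P0:NH4 P1:NH4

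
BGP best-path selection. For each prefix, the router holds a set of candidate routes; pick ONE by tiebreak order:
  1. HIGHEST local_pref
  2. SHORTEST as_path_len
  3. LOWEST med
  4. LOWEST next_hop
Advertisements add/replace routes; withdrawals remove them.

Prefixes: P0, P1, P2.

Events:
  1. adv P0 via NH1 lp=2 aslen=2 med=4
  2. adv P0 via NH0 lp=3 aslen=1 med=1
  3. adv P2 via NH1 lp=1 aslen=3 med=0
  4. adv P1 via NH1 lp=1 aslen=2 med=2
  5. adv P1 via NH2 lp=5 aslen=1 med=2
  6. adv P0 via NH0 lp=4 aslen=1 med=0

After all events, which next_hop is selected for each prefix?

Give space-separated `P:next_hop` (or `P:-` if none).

Answer: P0:NH0 P1:NH2 P2:NH1

Derivation:
Op 1: best P0=NH1 P1=- P2=-
Op 2: best P0=NH0 P1=- P2=-
Op 3: best P0=NH0 P1=- P2=NH1
Op 4: best P0=NH0 P1=NH1 P2=NH1
Op 5: best P0=NH0 P1=NH2 P2=NH1
Op 6: best P0=NH0 P1=NH2 P2=NH1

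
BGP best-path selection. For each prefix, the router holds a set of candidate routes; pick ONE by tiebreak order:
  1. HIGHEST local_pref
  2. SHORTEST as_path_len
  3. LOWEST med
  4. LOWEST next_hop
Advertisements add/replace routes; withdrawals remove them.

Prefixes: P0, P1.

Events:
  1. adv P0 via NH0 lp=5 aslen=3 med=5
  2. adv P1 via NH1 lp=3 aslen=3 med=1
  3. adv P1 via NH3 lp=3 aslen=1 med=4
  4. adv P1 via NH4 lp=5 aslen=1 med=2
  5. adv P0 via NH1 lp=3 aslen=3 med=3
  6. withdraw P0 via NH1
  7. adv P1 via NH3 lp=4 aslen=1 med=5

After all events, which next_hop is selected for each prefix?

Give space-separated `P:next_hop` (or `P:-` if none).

Answer: P0:NH0 P1:NH4

Derivation:
Op 1: best P0=NH0 P1=-
Op 2: best P0=NH0 P1=NH1
Op 3: best P0=NH0 P1=NH3
Op 4: best P0=NH0 P1=NH4
Op 5: best P0=NH0 P1=NH4
Op 6: best P0=NH0 P1=NH4
Op 7: best P0=NH0 P1=NH4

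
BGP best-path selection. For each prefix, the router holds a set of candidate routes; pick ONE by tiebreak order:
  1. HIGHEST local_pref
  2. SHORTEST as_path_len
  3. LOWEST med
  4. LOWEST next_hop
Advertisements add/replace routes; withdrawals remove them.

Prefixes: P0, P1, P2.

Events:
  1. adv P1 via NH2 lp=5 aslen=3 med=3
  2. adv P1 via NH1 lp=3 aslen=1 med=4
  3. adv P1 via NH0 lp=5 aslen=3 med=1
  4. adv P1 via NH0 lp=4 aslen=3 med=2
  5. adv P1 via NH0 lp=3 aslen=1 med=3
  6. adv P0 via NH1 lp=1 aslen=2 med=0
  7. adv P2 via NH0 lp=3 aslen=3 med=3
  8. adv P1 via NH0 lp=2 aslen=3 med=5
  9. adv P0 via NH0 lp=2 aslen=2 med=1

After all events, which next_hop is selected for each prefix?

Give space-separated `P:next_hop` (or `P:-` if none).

Answer: P0:NH0 P1:NH2 P2:NH0

Derivation:
Op 1: best P0=- P1=NH2 P2=-
Op 2: best P0=- P1=NH2 P2=-
Op 3: best P0=- P1=NH0 P2=-
Op 4: best P0=- P1=NH2 P2=-
Op 5: best P0=- P1=NH2 P2=-
Op 6: best P0=NH1 P1=NH2 P2=-
Op 7: best P0=NH1 P1=NH2 P2=NH0
Op 8: best P0=NH1 P1=NH2 P2=NH0
Op 9: best P0=NH0 P1=NH2 P2=NH0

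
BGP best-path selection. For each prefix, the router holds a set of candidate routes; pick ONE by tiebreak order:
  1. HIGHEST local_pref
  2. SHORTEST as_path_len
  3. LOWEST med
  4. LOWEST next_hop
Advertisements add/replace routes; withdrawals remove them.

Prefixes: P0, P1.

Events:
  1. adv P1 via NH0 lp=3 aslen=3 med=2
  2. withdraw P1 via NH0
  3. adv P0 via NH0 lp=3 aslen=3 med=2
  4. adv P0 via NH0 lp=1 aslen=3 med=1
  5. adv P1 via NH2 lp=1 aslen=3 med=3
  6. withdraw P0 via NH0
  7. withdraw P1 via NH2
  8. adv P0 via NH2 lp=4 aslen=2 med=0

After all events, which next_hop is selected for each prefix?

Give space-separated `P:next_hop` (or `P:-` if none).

Answer: P0:NH2 P1:-

Derivation:
Op 1: best P0=- P1=NH0
Op 2: best P0=- P1=-
Op 3: best P0=NH0 P1=-
Op 4: best P0=NH0 P1=-
Op 5: best P0=NH0 P1=NH2
Op 6: best P0=- P1=NH2
Op 7: best P0=- P1=-
Op 8: best P0=NH2 P1=-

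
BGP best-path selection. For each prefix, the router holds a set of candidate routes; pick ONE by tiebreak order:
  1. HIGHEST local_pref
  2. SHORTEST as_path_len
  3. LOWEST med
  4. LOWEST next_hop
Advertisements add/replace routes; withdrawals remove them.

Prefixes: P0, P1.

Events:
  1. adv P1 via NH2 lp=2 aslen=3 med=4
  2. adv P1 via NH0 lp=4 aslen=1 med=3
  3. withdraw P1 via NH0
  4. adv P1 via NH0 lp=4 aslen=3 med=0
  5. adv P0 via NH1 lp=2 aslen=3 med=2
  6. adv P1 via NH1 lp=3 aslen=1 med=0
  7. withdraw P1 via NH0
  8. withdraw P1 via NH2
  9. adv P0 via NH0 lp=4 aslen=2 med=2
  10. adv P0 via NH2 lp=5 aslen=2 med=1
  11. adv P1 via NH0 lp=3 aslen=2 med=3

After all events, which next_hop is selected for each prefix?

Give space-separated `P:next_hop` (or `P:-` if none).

Op 1: best P0=- P1=NH2
Op 2: best P0=- P1=NH0
Op 3: best P0=- P1=NH2
Op 4: best P0=- P1=NH0
Op 5: best P0=NH1 P1=NH0
Op 6: best P0=NH1 P1=NH0
Op 7: best P0=NH1 P1=NH1
Op 8: best P0=NH1 P1=NH1
Op 9: best P0=NH0 P1=NH1
Op 10: best P0=NH2 P1=NH1
Op 11: best P0=NH2 P1=NH1

Answer: P0:NH2 P1:NH1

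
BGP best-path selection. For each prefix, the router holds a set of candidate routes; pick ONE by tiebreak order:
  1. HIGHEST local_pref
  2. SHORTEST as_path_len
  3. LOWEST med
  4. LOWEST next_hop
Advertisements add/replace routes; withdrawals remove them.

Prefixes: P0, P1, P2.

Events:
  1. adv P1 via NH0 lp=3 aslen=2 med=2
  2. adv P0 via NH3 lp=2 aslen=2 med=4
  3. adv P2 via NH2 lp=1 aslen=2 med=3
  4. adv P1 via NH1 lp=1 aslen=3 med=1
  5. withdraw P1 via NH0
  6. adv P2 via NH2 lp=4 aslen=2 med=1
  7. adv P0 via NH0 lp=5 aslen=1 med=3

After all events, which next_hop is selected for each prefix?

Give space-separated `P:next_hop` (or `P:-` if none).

Answer: P0:NH0 P1:NH1 P2:NH2

Derivation:
Op 1: best P0=- P1=NH0 P2=-
Op 2: best P0=NH3 P1=NH0 P2=-
Op 3: best P0=NH3 P1=NH0 P2=NH2
Op 4: best P0=NH3 P1=NH0 P2=NH2
Op 5: best P0=NH3 P1=NH1 P2=NH2
Op 6: best P0=NH3 P1=NH1 P2=NH2
Op 7: best P0=NH0 P1=NH1 P2=NH2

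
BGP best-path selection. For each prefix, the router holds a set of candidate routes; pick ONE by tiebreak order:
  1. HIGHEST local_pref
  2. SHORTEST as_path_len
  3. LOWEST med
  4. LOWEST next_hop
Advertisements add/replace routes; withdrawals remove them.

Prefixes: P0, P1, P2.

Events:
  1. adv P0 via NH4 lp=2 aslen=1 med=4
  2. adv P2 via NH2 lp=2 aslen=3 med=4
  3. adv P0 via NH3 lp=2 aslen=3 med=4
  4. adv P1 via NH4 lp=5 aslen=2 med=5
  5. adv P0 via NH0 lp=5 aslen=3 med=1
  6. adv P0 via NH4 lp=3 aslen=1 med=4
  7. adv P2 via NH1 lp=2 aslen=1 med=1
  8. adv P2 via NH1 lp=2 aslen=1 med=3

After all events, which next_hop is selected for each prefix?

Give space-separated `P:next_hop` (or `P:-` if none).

Op 1: best P0=NH4 P1=- P2=-
Op 2: best P0=NH4 P1=- P2=NH2
Op 3: best P0=NH4 P1=- P2=NH2
Op 4: best P0=NH4 P1=NH4 P2=NH2
Op 5: best P0=NH0 P1=NH4 P2=NH2
Op 6: best P0=NH0 P1=NH4 P2=NH2
Op 7: best P0=NH0 P1=NH4 P2=NH1
Op 8: best P0=NH0 P1=NH4 P2=NH1

Answer: P0:NH0 P1:NH4 P2:NH1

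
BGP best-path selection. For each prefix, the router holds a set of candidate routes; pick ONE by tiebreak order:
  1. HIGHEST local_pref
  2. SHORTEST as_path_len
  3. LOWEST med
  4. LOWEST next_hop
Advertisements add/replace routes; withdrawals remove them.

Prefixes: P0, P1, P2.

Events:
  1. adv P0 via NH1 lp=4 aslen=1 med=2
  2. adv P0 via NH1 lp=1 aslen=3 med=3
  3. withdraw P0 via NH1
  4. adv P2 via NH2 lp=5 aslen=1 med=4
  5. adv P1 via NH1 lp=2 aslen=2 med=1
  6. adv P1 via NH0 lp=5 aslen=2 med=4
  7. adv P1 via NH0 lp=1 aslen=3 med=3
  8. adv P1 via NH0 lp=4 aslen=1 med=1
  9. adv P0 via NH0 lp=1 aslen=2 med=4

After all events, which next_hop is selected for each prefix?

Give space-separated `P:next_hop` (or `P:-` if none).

Op 1: best P0=NH1 P1=- P2=-
Op 2: best P0=NH1 P1=- P2=-
Op 3: best P0=- P1=- P2=-
Op 4: best P0=- P1=- P2=NH2
Op 5: best P0=- P1=NH1 P2=NH2
Op 6: best P0=- P1=NH0 P2=NH2
Op 7: best P0=- P1=NH1 P2=NH2
Op 8: best P0=- P1=NH0 P2=NH2
Op 9: best P0=NH0 P1=NH0 P2=NH2

Answer: P0:NH0 P1:NH0 P2:NH2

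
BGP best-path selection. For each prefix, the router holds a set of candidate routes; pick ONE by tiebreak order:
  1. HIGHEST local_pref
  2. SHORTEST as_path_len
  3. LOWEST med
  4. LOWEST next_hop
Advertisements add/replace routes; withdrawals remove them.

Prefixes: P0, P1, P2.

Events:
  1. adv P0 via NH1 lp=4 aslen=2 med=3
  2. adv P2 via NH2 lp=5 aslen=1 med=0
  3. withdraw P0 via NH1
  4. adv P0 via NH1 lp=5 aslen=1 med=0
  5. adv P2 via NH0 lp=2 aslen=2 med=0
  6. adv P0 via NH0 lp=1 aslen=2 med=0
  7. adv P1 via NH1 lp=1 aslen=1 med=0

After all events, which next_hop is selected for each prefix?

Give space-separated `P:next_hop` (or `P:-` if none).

Answer: P0:NH1 P1:NH1 P2:NH2

Derivation:
Op 1: best P0=NH1 P1=- P2=-
Op 2: best P0=NH1 P1=- P2=NH2
Op 3: best P0=- P1=- P2=NH2
Op 4: best P0=NH1 P1=- P2=NH2
Op 5: best P0=NH1 P1=- P2=NH2
Op 6: best P0=NH1 P1=- P2=NH2
Op 7: best P0=NH1 P1=NH1 P2=NH2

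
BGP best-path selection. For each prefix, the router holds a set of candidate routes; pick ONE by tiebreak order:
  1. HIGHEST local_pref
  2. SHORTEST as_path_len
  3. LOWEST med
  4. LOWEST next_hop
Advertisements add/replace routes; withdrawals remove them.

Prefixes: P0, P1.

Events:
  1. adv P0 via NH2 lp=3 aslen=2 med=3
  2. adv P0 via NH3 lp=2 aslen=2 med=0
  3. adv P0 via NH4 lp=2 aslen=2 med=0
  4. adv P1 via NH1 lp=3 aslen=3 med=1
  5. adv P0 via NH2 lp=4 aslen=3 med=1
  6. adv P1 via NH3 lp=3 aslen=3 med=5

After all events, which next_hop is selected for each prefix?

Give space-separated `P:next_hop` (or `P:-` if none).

Op 1: best P0=NH2 P1=-
Op 2: best P0=NH2 P1=-
Op 3: best P0=NH2 P1=-
Op 4: best P0=NH2 P1=NH1
Op 5: best P0=NH2 P1=NH1
Op 6: best P0=NH2 P1=NH1

Answer: P0:NH2 P1:NH1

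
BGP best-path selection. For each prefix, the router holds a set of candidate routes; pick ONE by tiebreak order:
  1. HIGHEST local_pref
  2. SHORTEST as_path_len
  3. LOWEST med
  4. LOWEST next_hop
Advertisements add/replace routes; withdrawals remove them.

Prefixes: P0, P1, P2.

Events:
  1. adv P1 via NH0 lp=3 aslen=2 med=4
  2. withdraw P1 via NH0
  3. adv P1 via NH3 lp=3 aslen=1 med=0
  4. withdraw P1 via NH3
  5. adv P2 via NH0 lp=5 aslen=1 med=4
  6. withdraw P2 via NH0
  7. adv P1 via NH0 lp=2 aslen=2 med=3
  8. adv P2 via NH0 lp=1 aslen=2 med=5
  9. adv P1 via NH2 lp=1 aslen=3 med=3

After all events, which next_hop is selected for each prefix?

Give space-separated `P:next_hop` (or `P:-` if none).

Op 1: best P0=- P1=NH0 P2=-
Op 2: best P0=- P1=- P2=-
Op 3: best P0=- P1=NH3 P2=-
Op 4: best P0=- P1=- P2=-
Op 5: best P0=- P1=- P2=NH0
Op 6: best P0=- P1=- P2=-
Op 7: best P0=- P1=NH0 P2=-
Op 8: best P0=- P1=NH0 P2=NH0
Op 9: best P0=- P1=NH0 P2=NH0

Answer: P0:- P1:NH0 P2:NH0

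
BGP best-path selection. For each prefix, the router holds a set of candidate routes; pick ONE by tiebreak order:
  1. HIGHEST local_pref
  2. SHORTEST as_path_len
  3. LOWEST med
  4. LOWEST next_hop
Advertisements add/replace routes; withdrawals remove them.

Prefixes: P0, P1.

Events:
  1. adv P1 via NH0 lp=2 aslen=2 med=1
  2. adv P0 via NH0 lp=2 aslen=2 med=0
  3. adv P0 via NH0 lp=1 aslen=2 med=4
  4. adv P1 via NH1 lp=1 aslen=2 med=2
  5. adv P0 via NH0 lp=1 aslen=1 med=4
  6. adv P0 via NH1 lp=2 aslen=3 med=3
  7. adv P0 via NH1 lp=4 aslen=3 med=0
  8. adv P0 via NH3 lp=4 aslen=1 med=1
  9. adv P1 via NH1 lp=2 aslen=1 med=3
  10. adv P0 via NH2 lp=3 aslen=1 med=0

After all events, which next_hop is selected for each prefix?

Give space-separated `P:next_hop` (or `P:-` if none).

Answer: P0:NH3 P1:NH1

Derivation:
Op 1: best P0=- P1=NH0
Op 2: best P0=NH0 P1=NH0
Op 3: best P0=NH0 P1=NH0
Op 4: best P0=NH0 P1=NH0
Op 5: best P0=NH0 P1=NH0
Op 6: best P0=NH1 P1=NH0
Op 7: best P0=NH1 P1=NH0
Op 8: best P0=NH3 P1=NH0
Op 9: best P0=NH3 P1=NH1
Op 10: best P0=NH3 P1=NH1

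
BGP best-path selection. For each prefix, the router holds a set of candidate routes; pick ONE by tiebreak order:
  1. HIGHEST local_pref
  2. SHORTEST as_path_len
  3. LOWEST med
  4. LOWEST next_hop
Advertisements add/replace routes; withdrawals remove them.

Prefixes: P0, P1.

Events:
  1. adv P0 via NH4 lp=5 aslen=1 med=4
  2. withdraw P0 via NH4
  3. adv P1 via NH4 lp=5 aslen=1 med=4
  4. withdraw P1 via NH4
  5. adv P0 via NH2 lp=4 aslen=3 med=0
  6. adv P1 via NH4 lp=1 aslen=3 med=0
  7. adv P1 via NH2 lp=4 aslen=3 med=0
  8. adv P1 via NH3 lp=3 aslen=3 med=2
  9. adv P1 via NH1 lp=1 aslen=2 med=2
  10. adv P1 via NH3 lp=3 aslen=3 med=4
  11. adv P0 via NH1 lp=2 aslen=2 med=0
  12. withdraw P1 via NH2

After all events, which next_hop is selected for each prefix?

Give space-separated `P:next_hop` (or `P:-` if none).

Op 1: best P0=NH4 P1=-
Op 2: best P0=- P1=-
Op 3: best P0=- P1=NH4
Op 4: best P0=- P1=-
Op 5: best P0=NH2 P1=-
Op 6: best P0=NH2 P1=NH4
Op 7: best P0=NH2 P1=NH2
Op 8: best P0=NH2 P1=NH2
Op 9: best P0=NH2 P1=NH2
Op 10: best P0=NH2 P1=NH2
Op 11: best P0=NH2 P1=NH2
Op 12: best P0=NH2 P1=NH3

Answer: P0:NH2 P1:NH3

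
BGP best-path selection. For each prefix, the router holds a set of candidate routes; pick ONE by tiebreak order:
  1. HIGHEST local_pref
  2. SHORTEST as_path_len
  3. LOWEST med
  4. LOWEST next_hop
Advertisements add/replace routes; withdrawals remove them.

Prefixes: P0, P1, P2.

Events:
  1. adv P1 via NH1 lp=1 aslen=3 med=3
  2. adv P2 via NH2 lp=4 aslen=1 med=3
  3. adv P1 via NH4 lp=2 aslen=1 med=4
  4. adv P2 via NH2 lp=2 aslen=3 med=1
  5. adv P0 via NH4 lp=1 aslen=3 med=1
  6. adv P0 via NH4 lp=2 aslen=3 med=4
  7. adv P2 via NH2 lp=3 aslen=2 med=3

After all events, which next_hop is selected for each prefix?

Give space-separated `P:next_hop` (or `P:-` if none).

Op 1: best P0=- P1=NH1 P2=-
Op 2: best P0=- P1=NH1 P2=NH2
Op 3: best P0=- P1=NH4 P2=NH2
Op 4: best P0=- P1=NH4 P2=NH2
Op 5: best P0=NH4 P1=NH4 P2=NH2
Op 6: best P0=NH4 P1=NH4 P2=NH2
Op 7: best P0=NH4 P1=NH4 P2=NH2

Answer: P0:NH4 P1:NH4 P2:NH2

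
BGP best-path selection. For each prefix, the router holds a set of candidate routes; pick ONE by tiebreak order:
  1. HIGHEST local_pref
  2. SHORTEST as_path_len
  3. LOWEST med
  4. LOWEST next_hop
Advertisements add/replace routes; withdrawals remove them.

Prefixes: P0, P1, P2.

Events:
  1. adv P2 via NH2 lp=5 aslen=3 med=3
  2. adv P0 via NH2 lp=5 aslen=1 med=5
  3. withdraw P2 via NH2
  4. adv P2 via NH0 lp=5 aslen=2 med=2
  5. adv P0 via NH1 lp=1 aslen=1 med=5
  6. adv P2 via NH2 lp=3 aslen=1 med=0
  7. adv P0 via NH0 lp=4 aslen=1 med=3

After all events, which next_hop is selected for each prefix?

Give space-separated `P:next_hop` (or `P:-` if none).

Op 1: best P0=- P1=- P2=NH2
Op 2: best P0=NH2 P1=- P2=NH2
Op 3: best P0=NH2 P1=- P2=-
Op 4: best P0=NH2 P1=- P2=NH0
Op 5: best P0=NH2 P1=- P2=NH0
Op 6: best P0=NH2 P1=- P2=NH0
Op 7: best P0=NH2 P1=- P2=NH0

Answer: P0:NH2 P1:- P2:NH0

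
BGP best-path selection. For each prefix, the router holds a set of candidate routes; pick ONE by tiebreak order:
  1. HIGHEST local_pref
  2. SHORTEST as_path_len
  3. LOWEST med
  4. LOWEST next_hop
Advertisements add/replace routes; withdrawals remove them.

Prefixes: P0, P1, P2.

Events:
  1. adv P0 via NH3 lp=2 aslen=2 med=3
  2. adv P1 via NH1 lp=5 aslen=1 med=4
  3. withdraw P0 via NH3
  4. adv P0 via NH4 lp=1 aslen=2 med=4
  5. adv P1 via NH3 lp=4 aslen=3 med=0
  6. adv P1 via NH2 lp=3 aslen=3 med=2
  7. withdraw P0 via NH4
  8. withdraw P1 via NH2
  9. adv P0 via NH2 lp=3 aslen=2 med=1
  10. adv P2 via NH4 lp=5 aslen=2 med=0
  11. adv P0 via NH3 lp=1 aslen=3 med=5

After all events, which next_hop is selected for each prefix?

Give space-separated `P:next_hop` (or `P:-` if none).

Op 1: best P0=NH3 P1=- P2=-
Op 2: best P0=NH3 P1=NH1 P2=-
Op 3: best P0=- P1=NH1 P2=-
Op 4: best P0=NH4 P1=NH1 P2=-
Op 5: best P0=NH4 P1=NH1 P2=-
Op 6: best P0=NH4 P1=NH1 P2=-
Op 7: best P0=- P1=NH1 P2=-
Op 8: best P0=- P1=NH1 P2=-
Op 9: best P0=NH2 P1=NH1 P2=-
Op 10: best P0=NH2 P1=NH1 P2=NH4
Op 11: best P0=NH2 P1=NH1 P2=NH4

Answer: P0:NH2 P1:NH1 P2:NH4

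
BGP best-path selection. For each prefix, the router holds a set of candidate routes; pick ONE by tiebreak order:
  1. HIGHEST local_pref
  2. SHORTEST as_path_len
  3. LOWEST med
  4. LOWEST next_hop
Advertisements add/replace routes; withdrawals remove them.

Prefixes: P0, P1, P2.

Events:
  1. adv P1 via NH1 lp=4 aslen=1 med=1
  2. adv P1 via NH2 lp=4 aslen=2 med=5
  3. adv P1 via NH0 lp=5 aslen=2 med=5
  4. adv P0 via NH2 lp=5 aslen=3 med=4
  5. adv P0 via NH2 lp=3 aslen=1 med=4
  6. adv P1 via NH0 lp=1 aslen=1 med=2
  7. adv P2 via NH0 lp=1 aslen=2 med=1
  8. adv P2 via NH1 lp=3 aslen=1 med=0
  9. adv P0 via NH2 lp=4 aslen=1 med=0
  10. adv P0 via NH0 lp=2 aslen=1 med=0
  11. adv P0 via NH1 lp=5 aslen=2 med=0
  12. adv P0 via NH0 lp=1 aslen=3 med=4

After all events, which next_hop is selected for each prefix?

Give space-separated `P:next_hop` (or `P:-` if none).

Op 1: best P0=- P1=NH1 P2=-
Op 2: best P0=- P1=NH1 P2=-
Op 3: best P0=- P1=NH0 P2=-
Op 4: best P0=NH2 P1=NH0 P2=-
Op 5: best P0=NH2 P1=NH0 P2=-
Op 6: best P0=NH2 P1=NH1 P2=-
Op 7: best P0=NH2 P1=NH1 P2=NH0
Op 8: best P0=NH2 P1=NH1 P2=NH1
Op 9: best P0=NH2 P1=NH1 P2=NH1
Op 10: best P0=NH2 P1=NH1 P2=NH1
Op 11: best P0=NH1 P1=NH1 P2=NH1
Op 12: best P0=NH1 P1=NH1 P2=NH1

Answer: P0:NH1 P1:NH1 P2:NH1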